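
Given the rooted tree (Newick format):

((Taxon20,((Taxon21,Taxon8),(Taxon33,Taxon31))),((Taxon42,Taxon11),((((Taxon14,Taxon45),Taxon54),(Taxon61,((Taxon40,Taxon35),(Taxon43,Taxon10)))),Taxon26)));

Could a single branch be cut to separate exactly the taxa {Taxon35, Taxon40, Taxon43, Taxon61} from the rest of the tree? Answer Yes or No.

The MRCA of the listed taxa subtends (Taxon61,((Taxon40,Taxon35),(Taxon43,Taxon10))).
That clade also contains Taxon10, which is not in the proposed group, so the group is not monophyletic.

No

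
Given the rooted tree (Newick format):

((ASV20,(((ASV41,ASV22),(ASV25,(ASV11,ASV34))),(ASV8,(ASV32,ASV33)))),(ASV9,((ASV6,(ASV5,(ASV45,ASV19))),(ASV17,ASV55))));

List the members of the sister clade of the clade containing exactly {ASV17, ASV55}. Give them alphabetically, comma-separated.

ASV19, ASV45, ASV5, ASV6

The clade containing exactly {ASV17, ASV55} attaches to the tree at the node subtending ((ASV6,(ASV5,(ASV45,ASV19))),(ASV17,ASV55)).
The other lineage descending from that same node — the sister group — is (ASV6,(ASV5,(ASV45,ASV19))); its 4 tips in alphabetical order are the answer.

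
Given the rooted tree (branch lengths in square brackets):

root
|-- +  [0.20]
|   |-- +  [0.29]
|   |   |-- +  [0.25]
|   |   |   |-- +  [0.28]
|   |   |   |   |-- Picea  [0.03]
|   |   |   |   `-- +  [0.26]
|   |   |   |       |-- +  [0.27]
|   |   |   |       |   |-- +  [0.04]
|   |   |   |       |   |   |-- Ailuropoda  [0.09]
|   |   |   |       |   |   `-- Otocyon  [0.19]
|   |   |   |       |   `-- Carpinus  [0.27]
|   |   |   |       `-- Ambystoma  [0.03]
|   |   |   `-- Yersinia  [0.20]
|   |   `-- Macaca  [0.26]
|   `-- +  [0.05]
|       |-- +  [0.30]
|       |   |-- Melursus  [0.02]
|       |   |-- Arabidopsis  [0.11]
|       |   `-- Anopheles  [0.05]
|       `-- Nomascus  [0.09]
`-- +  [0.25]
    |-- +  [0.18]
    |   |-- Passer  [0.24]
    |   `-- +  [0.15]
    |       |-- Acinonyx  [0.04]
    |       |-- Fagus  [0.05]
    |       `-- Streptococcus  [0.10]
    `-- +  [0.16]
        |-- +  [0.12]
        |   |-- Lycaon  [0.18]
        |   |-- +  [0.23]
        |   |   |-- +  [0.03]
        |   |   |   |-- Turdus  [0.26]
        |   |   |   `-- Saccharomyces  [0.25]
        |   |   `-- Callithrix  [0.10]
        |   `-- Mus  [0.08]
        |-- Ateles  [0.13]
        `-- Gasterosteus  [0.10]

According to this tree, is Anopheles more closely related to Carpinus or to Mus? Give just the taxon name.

The MRCA of Anopheles and Carpinus subtends ((((Picea,(((Ailuropoda,Otocyon),Carpinus),Ambystoma)),Yersinia),Macaca),((Melursus,Arabidopsis,Anopheles),Nomascus)) (11 taxa).
The MRCA of Anopheles and Mus is the root, subtending the entire tree (22 taxa).
The first is nested inside the second, so Anopheles shares a more recent common ancestor with Carpinus.

Carpinus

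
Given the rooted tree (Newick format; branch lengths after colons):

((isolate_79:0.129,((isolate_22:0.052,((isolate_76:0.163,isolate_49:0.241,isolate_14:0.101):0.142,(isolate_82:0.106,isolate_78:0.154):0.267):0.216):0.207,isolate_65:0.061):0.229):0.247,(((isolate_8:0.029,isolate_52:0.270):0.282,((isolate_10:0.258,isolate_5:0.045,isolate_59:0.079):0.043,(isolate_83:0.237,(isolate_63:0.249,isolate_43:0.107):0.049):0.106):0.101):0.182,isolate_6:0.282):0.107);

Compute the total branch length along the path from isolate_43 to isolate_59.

The path runs isolate_43 → … → MRCA → … → isolate_59; the MRCA is the node subtending ((isolate_10,isolate_5,isolate_59),(isolate_83,(isolate_63,isolate_43))).
Branch lengths along that path: 0.107 + 0.049 + 0.106 + 0.043 + 0.079 = 0.384.

0.384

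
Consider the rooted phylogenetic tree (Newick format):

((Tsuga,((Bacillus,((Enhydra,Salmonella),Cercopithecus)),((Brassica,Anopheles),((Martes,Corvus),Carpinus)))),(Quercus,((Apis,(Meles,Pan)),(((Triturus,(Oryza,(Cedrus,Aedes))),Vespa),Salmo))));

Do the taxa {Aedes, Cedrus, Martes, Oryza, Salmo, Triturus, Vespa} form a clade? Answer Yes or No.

No

The MRCA of the listed taxa is the root, so the smallest clade containing them is the whole tree.
That clade also contains Anopheles, Apis, Bacillus, Brassica, Carpinus, Cercopithecus, Corvus, Enhydra, Meles, Pan, Quercus, Salmonella, Tsuga, which are not in the proposed group, so the group is not monophyletic.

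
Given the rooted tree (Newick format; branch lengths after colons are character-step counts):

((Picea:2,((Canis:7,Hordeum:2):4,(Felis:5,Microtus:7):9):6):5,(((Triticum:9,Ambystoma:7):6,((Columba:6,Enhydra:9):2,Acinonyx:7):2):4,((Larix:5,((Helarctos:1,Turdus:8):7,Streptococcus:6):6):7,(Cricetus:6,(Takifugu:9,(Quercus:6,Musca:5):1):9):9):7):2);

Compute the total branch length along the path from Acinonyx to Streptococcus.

39

The path runs Acinonyx → … → MRCA → … → Streptococcus; the MRCA is the node subtending (((Triticum,Ambystoma),((Columba,Enhydra),Acinonyx)),((Larix,((Helarctos,Turdus),Streptococcus)),(Cricetus,(Takifugu,(Quercus,Musca))))).
Branch lengths along that path: 7 + 2 + 4 + 7 + 7 + 6 + 6 = 39.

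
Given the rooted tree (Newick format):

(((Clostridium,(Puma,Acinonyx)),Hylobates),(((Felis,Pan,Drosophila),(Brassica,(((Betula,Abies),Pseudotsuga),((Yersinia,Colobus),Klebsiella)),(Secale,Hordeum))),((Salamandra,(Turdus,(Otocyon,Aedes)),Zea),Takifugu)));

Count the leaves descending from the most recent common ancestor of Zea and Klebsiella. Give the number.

18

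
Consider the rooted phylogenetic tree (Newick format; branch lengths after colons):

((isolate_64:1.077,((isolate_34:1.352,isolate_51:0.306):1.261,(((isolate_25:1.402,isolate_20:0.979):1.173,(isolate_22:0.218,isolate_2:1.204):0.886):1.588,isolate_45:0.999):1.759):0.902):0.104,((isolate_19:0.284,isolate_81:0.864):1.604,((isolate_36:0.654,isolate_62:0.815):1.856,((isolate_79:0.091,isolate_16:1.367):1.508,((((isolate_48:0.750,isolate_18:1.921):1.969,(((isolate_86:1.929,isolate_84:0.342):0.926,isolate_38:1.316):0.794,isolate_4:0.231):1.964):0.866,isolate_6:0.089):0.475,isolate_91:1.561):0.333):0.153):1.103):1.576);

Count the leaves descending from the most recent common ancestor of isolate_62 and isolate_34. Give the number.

The MRCA of isolate_62 and isolate_34 is the root, so the clade is the entire tree.
That clade contains 22 terminal taxa: isolate_16, isolate_18, isolate_19, isolate_2, isolate_20, isolate_22, isolate_25, isolate_34, isolate_36, isolate_38, isolate_4, isolate_45, isolate_48, isolate_51, isolate_6, isolate_62, isolate_64, isolate_79, isolate_81, isolate_84, isolate_86, isolate_91.

22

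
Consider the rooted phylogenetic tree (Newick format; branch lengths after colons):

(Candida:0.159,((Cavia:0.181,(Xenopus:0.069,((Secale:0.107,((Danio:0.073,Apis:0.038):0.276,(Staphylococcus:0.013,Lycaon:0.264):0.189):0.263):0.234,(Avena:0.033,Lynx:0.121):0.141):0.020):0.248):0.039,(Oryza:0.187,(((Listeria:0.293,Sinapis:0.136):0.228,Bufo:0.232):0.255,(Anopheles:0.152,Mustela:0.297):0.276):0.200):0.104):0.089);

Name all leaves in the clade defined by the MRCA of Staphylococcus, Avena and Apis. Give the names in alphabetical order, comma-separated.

Tracing Staphylococcus: it sits inside (Staphylococcus,Lycaon).
Tracing Avena: it sits inside (Avena,Lynx).
Tracing Apis: it sits inside (Danio,Apis).
The smallest clade enclosing all 3 is ((Secale,((Danio,Apis),(Staphylococcus,Lycaon))),(Avena,Lynx)); the answer is its 7 terminal taxa in alphabetical order.

Apis, Avena, Danio, Lycaon, Lynx, Secale, Staphylococcus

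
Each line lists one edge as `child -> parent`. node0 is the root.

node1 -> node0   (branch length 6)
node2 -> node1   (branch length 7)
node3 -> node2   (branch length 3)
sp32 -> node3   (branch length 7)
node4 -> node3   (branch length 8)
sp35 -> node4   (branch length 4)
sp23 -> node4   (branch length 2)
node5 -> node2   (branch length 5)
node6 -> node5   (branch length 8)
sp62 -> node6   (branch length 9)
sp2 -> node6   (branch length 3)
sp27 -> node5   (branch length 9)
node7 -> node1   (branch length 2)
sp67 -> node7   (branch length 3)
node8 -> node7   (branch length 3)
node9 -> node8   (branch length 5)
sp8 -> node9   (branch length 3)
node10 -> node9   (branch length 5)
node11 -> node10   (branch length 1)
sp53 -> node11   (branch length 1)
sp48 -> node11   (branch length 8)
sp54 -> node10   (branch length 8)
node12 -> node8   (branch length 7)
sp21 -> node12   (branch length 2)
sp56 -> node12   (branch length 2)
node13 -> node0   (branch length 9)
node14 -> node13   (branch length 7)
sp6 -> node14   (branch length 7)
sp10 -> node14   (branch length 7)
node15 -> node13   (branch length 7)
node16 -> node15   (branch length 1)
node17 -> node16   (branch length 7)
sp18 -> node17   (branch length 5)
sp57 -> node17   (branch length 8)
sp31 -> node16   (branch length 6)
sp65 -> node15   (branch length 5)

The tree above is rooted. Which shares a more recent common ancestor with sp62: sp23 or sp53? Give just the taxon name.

The MRCA of sp62 and sp23 subtends ((sp32,(sp35,sp23)),((sp62,sp2),sp27)) (6 taxa).
The MRCA of sp62 and sp53 subtends (((sp32,(sp35,sp23)),((sp62,sp2),sp27)),(sp67,((sp8,((sp53,sp48),sp54)),(sp21,sp56)))) (13 taxa).
The first is nested inside the second, so sp62 shares a more recent common ancestor with sp23.

sp23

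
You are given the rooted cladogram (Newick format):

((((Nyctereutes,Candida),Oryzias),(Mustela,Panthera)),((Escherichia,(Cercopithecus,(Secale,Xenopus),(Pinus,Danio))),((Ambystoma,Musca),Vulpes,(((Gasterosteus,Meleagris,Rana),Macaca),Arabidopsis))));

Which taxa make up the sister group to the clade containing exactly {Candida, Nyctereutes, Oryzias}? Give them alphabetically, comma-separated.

The clade containing exactly {Candida, Nyctereutes, Oryzias} attaches to the tree at the node subtending (((Nyctereutes,Candida),Oryzias),(Mustela,Panthera)).
The other lineage descending from that same node — the sister group — is (Mustela,Panthera); its 2 tips in alphabetical order are the answer.

Mustela, Panthera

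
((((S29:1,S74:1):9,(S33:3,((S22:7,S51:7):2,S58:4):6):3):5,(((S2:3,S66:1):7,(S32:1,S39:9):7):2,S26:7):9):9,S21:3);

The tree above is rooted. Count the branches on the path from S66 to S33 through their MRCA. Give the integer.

The MRCA of S66 and S33 is the node subtending (((S29,S74),(S33,((S22,S51),S58))),(((S2,S66),(S32,S39)),S26)).
From S66 up to that node: 4 branches. From S33 up to the same node: 3 branches. Total: 4 + 3 = 7.

7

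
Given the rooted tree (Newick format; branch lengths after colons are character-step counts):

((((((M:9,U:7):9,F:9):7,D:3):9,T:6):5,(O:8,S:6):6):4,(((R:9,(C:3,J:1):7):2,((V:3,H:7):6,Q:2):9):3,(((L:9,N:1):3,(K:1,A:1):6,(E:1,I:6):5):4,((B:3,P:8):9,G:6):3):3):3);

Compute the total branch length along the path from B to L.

The path runs B → … → MRCA → … → L; the MRCA is the node subtending (((L,N),(K,A),(E,I)),((B,P),G)).
Branch lengths along that path: 3 + 9 + 3 + 4 + 3 + 9 = 31.

31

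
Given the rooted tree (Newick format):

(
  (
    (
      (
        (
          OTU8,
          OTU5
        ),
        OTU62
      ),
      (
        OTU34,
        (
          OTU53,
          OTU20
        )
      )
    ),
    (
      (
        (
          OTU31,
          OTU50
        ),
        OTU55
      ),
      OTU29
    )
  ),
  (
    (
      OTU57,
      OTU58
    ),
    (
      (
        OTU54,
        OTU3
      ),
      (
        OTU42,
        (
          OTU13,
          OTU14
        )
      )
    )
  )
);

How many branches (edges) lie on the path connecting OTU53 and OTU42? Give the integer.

The MRCA of OTU53 and OTU42 is the root of the tree.
From OTU53 up to that node: 5 branches. From OTU42 up to the same node: 4 branches. Total: 5 + 4 = 9.

9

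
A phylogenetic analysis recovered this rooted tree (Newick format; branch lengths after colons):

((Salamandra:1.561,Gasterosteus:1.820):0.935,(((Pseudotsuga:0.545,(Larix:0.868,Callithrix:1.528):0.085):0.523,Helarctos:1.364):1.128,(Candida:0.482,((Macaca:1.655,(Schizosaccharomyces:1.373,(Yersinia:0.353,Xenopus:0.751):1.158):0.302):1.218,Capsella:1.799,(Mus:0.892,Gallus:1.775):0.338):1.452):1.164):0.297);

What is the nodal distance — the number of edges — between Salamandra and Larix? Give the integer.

7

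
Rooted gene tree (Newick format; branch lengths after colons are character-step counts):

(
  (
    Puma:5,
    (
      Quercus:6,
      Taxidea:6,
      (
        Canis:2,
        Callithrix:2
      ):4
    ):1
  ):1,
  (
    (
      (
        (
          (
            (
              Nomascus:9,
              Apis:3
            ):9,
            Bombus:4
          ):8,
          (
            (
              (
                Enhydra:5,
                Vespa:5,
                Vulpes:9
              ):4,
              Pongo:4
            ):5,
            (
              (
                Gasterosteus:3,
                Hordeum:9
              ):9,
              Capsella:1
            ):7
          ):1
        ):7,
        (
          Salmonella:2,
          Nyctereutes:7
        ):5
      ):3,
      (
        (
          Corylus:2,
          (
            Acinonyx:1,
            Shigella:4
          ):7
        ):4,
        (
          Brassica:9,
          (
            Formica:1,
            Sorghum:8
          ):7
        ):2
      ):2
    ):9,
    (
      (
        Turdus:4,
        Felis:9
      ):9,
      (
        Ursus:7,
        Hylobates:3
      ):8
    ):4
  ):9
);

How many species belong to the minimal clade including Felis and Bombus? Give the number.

The MRCA of Felis and Bombus is the node subtending ((((((Nomascus,Apis),Bombus),(((Enhydra,Vespa,Vulpes),Pongo),((Gasterosteus,Hordeum),Capsella))),(Salmonella,Nyctereutes)),((Corylus,(Acinonyx,Shigella)),(Brassica,(Formica,Sorghum)))),((Turdus,Felis),(Ursus,Hylobates))).
That clade contains 22 terminal taxa: Acinonyx, Apis, Bombus, Brassica, Capsella, Corylus, Enhydra, Felis, Formica, Gasterosteus, Hordeum, Hylobates, Nomascus, Nyctereutes, Pongo, Salmonella, Shigella, Sorghum, Turdus, Ursus, Vespa, Vulpes.

22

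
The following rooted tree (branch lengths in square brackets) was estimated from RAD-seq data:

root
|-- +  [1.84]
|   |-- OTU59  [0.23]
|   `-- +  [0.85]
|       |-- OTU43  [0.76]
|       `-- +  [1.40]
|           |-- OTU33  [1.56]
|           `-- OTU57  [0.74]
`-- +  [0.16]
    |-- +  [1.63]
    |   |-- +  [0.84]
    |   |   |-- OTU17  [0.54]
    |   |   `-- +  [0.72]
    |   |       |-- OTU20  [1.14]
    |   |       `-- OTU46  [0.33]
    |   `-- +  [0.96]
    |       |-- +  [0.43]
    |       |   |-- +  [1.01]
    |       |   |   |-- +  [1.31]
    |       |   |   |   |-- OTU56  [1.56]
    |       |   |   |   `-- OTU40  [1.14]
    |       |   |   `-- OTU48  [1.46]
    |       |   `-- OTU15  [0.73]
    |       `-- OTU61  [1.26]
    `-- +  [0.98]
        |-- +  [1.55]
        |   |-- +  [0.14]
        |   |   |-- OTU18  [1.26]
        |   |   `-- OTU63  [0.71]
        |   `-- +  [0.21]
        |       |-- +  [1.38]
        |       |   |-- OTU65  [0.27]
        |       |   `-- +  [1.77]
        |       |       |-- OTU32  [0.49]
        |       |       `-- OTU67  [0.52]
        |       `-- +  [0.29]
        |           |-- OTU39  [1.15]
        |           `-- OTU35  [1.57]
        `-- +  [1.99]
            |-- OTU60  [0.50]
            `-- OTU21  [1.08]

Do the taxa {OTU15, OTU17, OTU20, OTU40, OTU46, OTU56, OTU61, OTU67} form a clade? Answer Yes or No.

No

The MRCA of the listed taxa subtends (((OTU17,(OTU20,OTU46)),((((OTU56,OTU40),OTU48),OTU15),OTU61)),(((OTU18,OTU63),((OTU65,(OTU32,OTU67)),(OTU39,OTU35))),(OTU60,OTU21))).
That clade also contains OTU18, OTU21, OTU32, OTU35, OTU39, OTU48, OTU60, OTU63, OTU65, which are not in the proposed group, so the group is not monophyletic.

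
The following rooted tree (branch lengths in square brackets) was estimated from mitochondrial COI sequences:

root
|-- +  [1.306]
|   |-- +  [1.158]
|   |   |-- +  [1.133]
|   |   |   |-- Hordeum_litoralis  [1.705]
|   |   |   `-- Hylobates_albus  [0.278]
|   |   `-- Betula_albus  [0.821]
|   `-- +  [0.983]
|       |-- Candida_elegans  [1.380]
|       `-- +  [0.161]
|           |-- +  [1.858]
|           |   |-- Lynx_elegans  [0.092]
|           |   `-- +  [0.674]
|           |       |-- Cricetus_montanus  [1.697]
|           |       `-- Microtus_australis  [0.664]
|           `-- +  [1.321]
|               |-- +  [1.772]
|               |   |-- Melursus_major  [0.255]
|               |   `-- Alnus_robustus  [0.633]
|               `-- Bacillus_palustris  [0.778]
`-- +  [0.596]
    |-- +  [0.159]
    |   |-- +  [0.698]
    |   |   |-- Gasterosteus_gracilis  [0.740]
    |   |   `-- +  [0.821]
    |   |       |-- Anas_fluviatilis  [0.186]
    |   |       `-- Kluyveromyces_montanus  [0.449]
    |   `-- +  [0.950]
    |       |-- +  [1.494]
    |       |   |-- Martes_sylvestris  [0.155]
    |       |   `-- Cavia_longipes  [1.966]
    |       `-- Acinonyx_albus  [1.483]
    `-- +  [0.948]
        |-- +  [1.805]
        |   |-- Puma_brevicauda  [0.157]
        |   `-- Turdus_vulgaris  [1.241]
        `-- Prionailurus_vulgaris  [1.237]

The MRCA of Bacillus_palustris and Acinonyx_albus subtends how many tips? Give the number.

19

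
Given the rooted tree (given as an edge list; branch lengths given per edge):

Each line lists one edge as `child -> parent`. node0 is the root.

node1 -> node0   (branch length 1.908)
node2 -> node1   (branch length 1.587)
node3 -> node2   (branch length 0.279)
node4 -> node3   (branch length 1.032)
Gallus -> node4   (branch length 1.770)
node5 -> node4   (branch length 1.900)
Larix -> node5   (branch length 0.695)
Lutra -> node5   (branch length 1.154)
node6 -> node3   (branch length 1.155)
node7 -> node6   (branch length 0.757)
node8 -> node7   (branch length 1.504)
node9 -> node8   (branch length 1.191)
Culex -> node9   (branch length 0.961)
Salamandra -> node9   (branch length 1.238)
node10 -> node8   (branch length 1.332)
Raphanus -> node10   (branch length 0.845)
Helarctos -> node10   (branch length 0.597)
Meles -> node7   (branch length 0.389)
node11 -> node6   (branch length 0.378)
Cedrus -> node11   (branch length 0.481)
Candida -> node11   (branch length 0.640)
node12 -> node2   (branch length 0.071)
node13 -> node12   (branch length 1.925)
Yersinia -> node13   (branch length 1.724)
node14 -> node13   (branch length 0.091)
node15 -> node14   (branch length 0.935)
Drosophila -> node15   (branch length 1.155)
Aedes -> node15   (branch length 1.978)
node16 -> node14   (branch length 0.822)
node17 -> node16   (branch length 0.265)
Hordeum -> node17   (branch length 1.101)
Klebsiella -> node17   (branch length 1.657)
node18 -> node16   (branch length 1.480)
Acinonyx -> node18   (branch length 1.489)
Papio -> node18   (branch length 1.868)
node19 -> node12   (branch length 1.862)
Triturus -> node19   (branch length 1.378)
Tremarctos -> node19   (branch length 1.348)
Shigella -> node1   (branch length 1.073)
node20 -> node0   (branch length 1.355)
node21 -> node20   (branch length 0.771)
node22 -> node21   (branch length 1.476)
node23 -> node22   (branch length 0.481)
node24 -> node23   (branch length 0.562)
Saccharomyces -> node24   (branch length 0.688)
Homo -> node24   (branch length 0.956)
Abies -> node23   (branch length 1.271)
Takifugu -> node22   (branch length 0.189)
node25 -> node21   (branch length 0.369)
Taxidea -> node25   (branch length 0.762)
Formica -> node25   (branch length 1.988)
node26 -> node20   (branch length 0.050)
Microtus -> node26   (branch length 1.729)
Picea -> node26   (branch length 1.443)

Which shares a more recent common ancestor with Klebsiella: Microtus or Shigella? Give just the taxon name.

Shigella

The MRCA of Klebsiella and Shigella subtends ((((Gallus,(Larix,Lutra)),((((Culex,Salamandra),(Raphanus,Helarctos)),Meles),(Cedrus,Candida))),((Yersinia,((Drosophila,Aedes),((Hordeum,Klebsiella),(Acinonyx,Papio)))),(Triturus,Tremarctos))),Shigella) (20 taxa).
The MRCA of Klebsiella and Microtus is the root, subtending the entire tree (28 taxa).
The first is nested inside the second, so Klebsiella shares a more recent common ancestor with Shigella.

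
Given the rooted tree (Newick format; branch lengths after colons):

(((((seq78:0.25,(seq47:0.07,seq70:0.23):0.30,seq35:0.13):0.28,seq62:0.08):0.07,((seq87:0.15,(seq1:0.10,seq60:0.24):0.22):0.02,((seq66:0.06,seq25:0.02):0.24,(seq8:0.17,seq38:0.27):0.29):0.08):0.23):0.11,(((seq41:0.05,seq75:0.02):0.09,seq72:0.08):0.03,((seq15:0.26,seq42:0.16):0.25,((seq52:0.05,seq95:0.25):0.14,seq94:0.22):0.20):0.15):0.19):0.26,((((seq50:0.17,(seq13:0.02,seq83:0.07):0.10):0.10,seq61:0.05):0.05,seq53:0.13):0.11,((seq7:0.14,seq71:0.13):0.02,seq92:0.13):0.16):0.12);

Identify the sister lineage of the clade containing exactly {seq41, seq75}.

The clade containing exactly {seq41, seq75} attaches to the tree at the node subtending ((seq41,seq75),seq72).
The other lineage descending from that same node — the sister group — is the single tip seq72.

seq72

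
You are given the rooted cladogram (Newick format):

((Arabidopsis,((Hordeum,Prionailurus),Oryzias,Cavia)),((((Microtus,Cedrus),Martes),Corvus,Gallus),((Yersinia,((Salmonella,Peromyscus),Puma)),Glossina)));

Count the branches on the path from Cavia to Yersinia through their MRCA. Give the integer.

The MRCA of Cavia and Yersinia is the root of the tree.
From Cavia up to that node: 3 branches. From Yersinia up to the same node: 4 branches. Total: 3 + 4 = 7.

7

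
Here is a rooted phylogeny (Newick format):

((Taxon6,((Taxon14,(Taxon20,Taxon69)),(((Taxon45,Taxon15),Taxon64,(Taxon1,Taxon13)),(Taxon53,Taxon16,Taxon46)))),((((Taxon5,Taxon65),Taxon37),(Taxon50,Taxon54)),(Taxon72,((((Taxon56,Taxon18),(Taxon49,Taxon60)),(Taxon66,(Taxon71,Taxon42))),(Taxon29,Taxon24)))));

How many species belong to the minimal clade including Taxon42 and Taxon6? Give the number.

27

The MRCA of Taxon42 and Taxon6 is the root, so the clade is the entire tree.
That clade contains 27 terminal taxa: Taxon1, Taxon13, Taxon14, Taxon15, Taxon16, Taxon18, Taxon20, Taxon24, Taxon29, Taxon37, Taxon42, Taxon45, Taxon46, Taxon49, Taxon5, Taxon50, Taxon53, Taxon54, Taxon56, Taxon6, Taxon60, Taxon64, Taxon65, Taxon66, Taxon69, Taxon71, Taxon72.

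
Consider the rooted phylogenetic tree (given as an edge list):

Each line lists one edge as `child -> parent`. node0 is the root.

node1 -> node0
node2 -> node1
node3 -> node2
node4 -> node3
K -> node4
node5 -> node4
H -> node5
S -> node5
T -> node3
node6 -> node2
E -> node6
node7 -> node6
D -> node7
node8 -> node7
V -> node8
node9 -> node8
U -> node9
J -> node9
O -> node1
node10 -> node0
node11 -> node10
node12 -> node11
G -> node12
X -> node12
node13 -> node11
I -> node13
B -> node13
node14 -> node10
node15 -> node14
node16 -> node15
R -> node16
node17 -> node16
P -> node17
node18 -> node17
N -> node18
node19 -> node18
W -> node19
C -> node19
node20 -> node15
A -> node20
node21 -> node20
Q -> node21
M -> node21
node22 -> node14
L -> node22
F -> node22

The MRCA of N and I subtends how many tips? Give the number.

14

The MRCA of N and I is the node subtending (((G,X),(I,B)),(((R,(P,(N,(W,C)))),(A,(Q,M))),(L,F))).
That clade contains 14 terminal taxa: A, B, C, F, G, I, L, M, N, P, Q, R, W, X.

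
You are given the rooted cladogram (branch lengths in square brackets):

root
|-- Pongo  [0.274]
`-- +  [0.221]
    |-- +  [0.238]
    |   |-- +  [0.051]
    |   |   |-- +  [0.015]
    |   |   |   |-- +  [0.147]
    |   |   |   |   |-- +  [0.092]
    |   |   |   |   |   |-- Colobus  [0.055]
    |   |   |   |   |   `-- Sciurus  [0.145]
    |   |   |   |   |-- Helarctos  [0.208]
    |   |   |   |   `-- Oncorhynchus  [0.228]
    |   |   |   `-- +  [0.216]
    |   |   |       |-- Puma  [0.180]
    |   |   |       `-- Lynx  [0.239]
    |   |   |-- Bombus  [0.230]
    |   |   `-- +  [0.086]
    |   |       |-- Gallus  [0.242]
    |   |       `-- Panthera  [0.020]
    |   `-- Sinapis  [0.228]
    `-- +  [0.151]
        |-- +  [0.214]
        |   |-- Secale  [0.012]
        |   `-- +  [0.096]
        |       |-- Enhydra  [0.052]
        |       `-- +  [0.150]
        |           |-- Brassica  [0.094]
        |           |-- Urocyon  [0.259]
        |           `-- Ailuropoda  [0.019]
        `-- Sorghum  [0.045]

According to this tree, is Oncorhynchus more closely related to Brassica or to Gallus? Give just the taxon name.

Gallus

The MRCA of Oncorhynchus and Gallus subtends ((((Colobus,Sciurus),Helarctos,Oncorhynchus),(Puma,Lynx)),Bombus,(Gallus,Panthera)) (9 taxa).
The MRCA of Oncorhynchus and Brassica subtends ((((((Colobus,Sciurus),Helarctos,Oncorhynchus),(Puma,Lynx)),Bombus,(Gallus,Panthera)),Sinapis),((Secale,(Enhydra,(Brassica,Urocyon,Ailuropoda))),Sorghum)) (16 taxa).
The first is nested inside the second, so Oncorhynchus shares a more recent common ancestor with Gallus.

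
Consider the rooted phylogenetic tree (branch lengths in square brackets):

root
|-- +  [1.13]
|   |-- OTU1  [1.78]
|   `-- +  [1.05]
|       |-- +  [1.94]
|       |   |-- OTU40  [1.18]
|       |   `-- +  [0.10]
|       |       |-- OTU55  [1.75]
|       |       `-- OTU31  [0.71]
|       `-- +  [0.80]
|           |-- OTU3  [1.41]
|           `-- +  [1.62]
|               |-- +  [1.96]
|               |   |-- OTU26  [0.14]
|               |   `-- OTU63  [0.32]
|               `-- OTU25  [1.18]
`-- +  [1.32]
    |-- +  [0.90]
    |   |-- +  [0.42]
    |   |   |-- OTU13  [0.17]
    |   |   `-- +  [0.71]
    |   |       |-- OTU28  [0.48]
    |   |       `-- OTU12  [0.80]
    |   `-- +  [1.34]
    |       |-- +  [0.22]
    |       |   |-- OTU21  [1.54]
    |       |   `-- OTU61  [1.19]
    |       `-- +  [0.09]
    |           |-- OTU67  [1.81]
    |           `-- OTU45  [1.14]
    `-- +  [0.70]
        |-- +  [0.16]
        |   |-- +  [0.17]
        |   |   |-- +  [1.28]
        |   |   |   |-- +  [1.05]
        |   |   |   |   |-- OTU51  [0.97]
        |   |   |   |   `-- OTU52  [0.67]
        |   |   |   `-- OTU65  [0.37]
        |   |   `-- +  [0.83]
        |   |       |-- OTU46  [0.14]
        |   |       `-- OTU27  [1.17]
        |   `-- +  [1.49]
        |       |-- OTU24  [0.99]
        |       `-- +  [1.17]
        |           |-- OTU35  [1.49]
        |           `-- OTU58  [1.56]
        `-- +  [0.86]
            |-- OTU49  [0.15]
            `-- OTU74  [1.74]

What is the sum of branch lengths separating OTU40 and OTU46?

The path runs OTU40 → … → MRCA → … → OTU46; the MRCA is the root of the tree.
Branch lengths along that path: 1.18 + 1.94 + 1.05 + 1.13 + 1.32 + 0.70 + 0.16 + 0.17 + 0.83 + 0.14 = 8.62.

8.62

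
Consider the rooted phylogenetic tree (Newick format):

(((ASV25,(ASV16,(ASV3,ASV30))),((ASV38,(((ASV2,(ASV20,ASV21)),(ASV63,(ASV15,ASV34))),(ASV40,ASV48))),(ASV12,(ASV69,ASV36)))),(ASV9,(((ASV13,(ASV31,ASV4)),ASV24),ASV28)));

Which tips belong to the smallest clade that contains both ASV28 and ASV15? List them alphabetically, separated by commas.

ASV12, ASV13, ASV15, ASV16, ASV2, ASV20, ASV21, ASV24, ASV25, ASV28, ASV3, ASV30, ASV31, ASV34, ASV36, ASV38, ASV4, ASV40, ASV48, ASV63, ASV69, ASV9

Tracing ASV28: it sits inside (((ASV13,(ASV31,ASV4)),ASV24),ASV28).
Tracing ASV15: it sits inside (ASV15,ASV34).
The smallest clade enclosing both is the whole tree (their MRCA is the root), so the answer is all 22 tips in alphabetical order.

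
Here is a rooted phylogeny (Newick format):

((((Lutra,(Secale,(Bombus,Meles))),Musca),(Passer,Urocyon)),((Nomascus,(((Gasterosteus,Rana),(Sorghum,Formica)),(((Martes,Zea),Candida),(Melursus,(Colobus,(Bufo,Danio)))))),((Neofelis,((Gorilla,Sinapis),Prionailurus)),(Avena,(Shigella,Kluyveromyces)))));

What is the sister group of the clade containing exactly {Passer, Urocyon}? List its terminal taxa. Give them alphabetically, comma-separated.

The clade containing exactly {Passer, Urocyon} attaches to the tree at the node subtending (((Lutra,(Secale,(Bombus,Meles))),Musca),(Passer,Urocyon)).
The other lineage descending from that same node — the sister group — is ((Lutra,(Secale,(Bombus,Meles))),Musca); its 5 tips in alphabetical order are the answer.

Bombus, Lutra, Meles, Musca, Secale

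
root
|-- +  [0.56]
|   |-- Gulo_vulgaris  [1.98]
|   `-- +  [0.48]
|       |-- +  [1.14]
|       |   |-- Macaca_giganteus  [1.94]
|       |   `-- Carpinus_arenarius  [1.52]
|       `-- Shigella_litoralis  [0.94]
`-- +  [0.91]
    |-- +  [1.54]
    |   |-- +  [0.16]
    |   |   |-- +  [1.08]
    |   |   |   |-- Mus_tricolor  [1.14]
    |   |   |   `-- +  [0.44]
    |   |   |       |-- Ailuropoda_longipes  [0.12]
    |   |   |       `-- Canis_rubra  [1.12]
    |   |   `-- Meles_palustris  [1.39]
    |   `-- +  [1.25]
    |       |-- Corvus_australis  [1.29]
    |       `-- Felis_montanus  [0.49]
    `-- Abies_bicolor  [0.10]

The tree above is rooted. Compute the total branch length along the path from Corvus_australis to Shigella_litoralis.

The path runs Corvus_australis → … → MRCA → … → Shigella_litoralis; the MRCA is the root of the tree.
Branch lengths along that path: 1.29 + 1.25 + 1.54 + 0.91 + 0.56 + 0.48 + 0.94 = 6.97.

6.97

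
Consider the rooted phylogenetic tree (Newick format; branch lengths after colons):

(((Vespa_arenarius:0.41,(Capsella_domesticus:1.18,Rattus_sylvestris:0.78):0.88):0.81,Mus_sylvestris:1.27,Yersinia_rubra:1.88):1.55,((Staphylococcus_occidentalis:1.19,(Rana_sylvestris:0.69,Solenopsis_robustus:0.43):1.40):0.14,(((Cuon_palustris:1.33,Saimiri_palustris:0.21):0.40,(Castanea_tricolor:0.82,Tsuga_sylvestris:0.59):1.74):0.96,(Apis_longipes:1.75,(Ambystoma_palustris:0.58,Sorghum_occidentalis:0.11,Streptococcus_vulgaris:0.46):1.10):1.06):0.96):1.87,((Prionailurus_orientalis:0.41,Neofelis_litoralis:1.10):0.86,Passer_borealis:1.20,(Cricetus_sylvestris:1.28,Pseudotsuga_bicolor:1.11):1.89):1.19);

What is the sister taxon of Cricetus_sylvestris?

Cricetus_sylvestris attaches to the tree at the node subtending (Cricetus_sylvestris,Pseudotsuga_bicolor).
The other lineage descending from that same node — the sister group — is the single tip Pseudotsuga_bicolor.

Pseudotsuga_bicolor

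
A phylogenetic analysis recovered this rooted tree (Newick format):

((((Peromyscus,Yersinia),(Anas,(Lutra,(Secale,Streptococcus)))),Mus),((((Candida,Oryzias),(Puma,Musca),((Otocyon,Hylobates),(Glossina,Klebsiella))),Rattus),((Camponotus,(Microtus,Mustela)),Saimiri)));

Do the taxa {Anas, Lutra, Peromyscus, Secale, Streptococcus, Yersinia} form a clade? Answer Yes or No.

Yes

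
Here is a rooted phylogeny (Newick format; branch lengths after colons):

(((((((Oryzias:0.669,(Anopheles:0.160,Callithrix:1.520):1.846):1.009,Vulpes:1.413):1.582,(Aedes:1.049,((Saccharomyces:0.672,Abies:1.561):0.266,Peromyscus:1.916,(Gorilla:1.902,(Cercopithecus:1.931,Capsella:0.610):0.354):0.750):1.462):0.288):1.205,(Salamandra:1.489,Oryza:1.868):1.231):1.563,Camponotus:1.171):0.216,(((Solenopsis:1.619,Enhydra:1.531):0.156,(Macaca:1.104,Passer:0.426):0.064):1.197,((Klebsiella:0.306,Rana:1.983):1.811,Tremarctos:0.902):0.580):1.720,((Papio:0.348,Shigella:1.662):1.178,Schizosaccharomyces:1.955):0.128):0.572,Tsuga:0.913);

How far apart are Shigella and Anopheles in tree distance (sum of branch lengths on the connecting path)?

10.549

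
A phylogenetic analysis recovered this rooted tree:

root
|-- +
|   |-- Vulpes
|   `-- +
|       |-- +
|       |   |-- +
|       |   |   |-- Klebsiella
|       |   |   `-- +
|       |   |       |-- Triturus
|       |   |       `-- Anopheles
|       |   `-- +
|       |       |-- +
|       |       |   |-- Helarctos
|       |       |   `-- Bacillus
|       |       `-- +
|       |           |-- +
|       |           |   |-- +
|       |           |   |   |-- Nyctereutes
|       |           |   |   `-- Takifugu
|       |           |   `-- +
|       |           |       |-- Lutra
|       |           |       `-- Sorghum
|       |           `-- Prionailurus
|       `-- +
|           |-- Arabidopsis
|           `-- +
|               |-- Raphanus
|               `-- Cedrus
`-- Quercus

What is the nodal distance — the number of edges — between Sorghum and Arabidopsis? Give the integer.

The MRCA of Sorghum and Arabidopsis is the node subtending (((Klebsiella,(Triturus,Anopheles)),((Helarctos,Bacillus),(((Nyctereutes,Takifugu),(Lutra,Sorghum)),Prionailurus))),(Arabidopsis,(Raphanus,Cedrus))).
From Sorghum up to that node: 6 branches. From Arabidopsis up to the same node: 2 branches. Total: 6 + 2 = 8.

8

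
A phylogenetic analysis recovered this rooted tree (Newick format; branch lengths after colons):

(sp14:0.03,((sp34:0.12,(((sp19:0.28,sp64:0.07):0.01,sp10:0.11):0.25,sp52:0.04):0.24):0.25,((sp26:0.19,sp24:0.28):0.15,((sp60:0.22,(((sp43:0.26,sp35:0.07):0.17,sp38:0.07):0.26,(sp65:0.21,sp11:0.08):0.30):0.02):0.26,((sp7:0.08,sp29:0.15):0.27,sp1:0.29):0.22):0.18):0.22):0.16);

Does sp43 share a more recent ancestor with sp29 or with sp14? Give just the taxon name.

sp29

The MRCA of sp43 and sp29 subtends ((sp60,(((sp43,sp35),sp38),(sp65,sp11))),((sp7,sp29),sp1)) (9 taxa).
The MRCA of sp43 and sp14 is the root, subtending the entire tree (17 taxa).
The first is nested inside the second, so sp43 shares a more recent common ancestor with sp29.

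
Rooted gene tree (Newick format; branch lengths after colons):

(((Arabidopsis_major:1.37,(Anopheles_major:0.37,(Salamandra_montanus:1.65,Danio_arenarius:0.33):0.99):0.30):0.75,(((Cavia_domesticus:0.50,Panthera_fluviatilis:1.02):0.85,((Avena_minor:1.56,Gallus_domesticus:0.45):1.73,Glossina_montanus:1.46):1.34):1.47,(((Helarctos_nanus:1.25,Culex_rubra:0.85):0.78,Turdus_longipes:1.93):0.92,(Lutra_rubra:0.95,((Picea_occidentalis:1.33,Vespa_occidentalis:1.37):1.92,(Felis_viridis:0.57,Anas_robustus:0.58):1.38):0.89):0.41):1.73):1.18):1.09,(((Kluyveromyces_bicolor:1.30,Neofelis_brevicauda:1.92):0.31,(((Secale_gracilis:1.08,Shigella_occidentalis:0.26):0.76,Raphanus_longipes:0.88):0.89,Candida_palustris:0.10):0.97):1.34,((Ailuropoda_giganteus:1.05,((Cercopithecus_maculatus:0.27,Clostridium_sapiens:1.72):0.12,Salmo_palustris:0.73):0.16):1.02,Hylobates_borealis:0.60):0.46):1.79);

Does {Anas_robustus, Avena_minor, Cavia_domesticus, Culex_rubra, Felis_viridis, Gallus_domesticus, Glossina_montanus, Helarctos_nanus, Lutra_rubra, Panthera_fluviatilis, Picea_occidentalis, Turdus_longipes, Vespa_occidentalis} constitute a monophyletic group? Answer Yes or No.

Yes

The most recent common ancestor of these taxa subtends (((Cavia_domesticus,Panthera_fluviatilis),((Avena_minor,Gallus_domesticus),Glossina_montanus)),(((Helarctos_nanus,Culex_rubra),Turdus_longipes),(Lutra_rubra,((Picea_occidentalis,Vespa_occidentalis),(Felis_viridis,Anas_robustus))))).
That clade has exactly 13 tips — every listed taxon and nothing else — so the group is monophyletic.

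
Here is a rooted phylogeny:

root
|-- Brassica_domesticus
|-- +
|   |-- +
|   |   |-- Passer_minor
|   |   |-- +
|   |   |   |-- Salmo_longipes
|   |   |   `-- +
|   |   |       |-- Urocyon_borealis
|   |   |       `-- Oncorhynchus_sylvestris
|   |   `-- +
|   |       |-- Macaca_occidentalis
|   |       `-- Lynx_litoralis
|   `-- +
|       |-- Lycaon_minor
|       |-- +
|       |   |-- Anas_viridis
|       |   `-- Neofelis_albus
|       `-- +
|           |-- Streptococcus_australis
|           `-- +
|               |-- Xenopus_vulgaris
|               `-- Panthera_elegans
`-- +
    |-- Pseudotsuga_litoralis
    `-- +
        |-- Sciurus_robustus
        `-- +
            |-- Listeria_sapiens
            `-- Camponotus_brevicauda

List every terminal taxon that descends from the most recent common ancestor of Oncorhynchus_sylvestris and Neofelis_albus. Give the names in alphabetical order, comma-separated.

Anas_viridis, Lycaon_minor, Lynx_litoralis, Macaca_occidentalis, Neofelis_albus, Oncorhynchus_sylvestris, Panthera_elegans, Passer_minor, Salmo_longipes, Streptococcus_australis, Urocyon_borealis, Xenopus_vulgaris

Tracing Oncorhynchus_sylvestris: it sits inside (Urocyon_borealis,Oncorhynchus_sylvestris).
Tracing Neofelis_albus: it sits inside (Anas_viridis,Neofelis_albus).
The smallest clade enclosing both is ((Passer_minor,(Salmo_longipes,(Urocyon_borealis,Oncorhynchus_sylvestris)),(Macaca_occidentalis,Lynx_litoralis)),(Lycaon_minor,(Anas_viridis,Neofelis_albus),(Streptococcus_australis,(Xenopus_vulgaris,Panthera_elegans)))); the answer is its 12 terminal taxa in alphabetical order.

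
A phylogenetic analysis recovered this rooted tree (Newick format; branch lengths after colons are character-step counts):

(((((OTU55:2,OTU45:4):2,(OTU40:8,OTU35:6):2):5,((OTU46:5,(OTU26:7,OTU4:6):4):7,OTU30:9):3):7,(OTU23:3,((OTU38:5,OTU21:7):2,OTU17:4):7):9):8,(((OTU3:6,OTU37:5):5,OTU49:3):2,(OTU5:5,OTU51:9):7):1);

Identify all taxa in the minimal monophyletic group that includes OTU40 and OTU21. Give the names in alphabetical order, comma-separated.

OTU17, OTU21, OTU23, OTU26, OTU30, OTU35, OTU38, OTU4, OTU40, OTU45, OTU46, OTU55

Tracing OTU40: it sits inside (OTU40,OTU35).
Tracing OTU21: it sits inside (OTU38,OTU21).
The smallest clade enclosing both is ((((OTU55,OTU45),(OTU40,OTU35)),((OTU46,(OTU26,OTU4)),OTU30)),(OTU23,((OTU38,OTU21),OTU17))); the answer is its 12 terminal taxa in alphabetical order.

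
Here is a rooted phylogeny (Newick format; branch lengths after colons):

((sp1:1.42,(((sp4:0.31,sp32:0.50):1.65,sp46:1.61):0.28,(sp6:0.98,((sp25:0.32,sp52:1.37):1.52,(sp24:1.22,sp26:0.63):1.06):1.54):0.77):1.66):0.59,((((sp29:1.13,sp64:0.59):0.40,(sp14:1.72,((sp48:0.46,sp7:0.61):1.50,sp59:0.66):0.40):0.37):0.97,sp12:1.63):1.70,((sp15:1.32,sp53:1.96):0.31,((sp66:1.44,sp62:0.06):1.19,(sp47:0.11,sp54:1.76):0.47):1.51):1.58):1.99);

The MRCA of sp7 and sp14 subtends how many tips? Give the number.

4

The MRCA of sp7 and sp14 is the node subtending (sp14,((sp48,sp7),sp59)).
That clade contains 4 terminal taxa: sp14, sp48, sp59, sp7.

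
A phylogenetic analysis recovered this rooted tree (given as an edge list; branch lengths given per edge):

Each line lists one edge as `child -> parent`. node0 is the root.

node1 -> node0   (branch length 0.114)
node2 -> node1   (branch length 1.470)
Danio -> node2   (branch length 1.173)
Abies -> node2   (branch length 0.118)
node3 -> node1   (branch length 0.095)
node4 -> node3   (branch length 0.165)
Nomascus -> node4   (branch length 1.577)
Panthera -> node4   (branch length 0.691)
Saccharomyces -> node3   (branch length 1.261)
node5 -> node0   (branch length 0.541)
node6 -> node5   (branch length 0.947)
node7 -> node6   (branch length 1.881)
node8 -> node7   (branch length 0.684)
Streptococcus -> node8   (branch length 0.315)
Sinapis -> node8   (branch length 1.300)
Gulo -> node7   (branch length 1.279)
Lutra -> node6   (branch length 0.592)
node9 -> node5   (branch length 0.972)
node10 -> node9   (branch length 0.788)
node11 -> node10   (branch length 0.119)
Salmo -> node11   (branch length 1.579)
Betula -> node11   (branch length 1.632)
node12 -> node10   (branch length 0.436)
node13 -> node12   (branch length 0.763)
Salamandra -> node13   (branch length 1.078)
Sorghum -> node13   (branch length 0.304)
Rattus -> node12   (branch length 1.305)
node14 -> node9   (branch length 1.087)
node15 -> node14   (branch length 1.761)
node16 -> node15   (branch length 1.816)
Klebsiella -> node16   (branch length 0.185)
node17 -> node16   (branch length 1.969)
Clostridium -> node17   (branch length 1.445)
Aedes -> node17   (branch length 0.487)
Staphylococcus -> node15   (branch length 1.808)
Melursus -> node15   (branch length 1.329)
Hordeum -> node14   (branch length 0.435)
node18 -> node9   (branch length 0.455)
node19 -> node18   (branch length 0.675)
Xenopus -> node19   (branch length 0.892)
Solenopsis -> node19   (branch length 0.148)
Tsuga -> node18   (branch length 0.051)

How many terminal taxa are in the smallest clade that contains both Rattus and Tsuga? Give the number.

The MRCA of Rattus and Tsuga is the node subtending (((Salmo,Betula),((Salamandra,Sorghum),Rattus)),(((Klebsiella,(Clostridium,Aedes)),Staphylococcus,Melursus),Hordeum),((Xenopus,Solenopsis),Tsuga)).
That clade contains 14 terminal taxa: Aedes, Betula, Clostridium, Hordeum, Klebsiella, Melursus, Rattus, Salamandra, Salmo, Solenopsis, Sorghum, Staphylococcus, Tsuga, Xenopus.

14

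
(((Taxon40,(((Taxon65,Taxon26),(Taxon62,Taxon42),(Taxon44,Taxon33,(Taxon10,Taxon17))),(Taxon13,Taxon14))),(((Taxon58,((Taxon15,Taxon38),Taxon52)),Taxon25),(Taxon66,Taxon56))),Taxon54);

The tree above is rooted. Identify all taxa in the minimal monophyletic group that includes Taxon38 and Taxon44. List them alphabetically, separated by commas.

Taxon10, Taxon13, Taxon14, Taxon15, Taxon17, Taxon25, Taxon26, Taxon33, Taxon38, Taxon40, Taxon42, Taxon44, Taxon52, Taxon56, Taxon58, Taxon62, Taxon65, Taxon66

Tracing Taxon38: it sits inside (Taxon15,Taxon38).
Tracing Taxon44: it sits inside (Taxon44,Taxon33,(Taxon10,Taxon17)).
The smallest clade enclosing both is ((Taxon40,(((Taxon65,Taxon26),(Taxon62,Taxon42),(Taxon44,Taxon33,(Taxon10,Taxon17))),(Taxon13,Taxon14))),(((Taxon58,((Taxon15,Taxon38),Taxon52)),Taxon25),(Taxon66,Taxon56))); the answer is its 18 terminal taxa in alphabetical order.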